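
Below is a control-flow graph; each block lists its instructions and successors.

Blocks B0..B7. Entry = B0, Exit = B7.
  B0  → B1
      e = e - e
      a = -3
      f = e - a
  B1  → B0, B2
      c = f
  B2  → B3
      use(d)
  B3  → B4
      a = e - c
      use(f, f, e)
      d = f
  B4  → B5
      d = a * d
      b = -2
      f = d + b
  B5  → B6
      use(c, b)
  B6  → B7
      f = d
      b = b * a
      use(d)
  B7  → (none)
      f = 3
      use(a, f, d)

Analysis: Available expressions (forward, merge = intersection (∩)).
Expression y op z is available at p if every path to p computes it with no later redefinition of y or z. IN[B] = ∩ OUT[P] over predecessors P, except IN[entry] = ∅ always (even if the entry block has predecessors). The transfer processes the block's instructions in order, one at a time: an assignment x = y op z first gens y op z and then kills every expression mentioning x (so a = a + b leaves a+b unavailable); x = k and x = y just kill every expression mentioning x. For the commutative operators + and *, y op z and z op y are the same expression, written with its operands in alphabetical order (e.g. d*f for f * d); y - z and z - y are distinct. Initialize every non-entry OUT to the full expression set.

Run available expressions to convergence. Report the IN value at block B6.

Answer: {b+d, e-c}

Working:
Converged values:
  B0:   IN={}   OUT={e-a}
  B1:   IN={e-a}   OUT={e-a}
  B2:   IN={e-a}   OUT={e-a}
  B3:   IN={e-a}   OUT={e-c}
  B4:   IN={e-c}   OUT={b+d, e-c}
  B5:   IN={b+d, e-c}   OUT={b+d, e-c}
  B6:   IN={b+d, e-c}   OUT={e-c}
  B7:   IN={e-c}   OUT={e-c}

Merge at B6: IN[B6] = OUT[B5] = {b+d, e-c}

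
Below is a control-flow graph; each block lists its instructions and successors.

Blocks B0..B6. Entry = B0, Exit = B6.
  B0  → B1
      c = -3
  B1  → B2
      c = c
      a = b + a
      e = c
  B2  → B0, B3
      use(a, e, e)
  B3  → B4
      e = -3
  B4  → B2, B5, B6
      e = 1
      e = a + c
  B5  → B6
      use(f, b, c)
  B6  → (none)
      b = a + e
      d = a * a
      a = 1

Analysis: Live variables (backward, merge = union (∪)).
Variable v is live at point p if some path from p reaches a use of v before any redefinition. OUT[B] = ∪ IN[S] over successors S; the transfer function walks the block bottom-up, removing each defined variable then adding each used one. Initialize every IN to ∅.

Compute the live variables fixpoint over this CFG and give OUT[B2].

Per-block solution:
  B0:  IN={a, b, f}  OUT={a, b, c, f}
  B1:  IN={a, b, c, f}  OUT={a, b, c, e, f}
  B2:  IN={a, b, c, e, f}  OUT={a, b, c, f}
  B3:  IN={a, b, c, f}  OUT={a, b, c, f}
  B4:  IN={a, b, c, f}  OUT={a, b, c, e, f}
  B5:  IN={a, b, c, e, f}  OUT={a, e}
  B6:  IN={a, e}  OUT={}

Merge at B2: OUT[B2] = IN[B0] ⊔ IN[B3] = {a, b, c, f}

Answer: {a, b, c, f}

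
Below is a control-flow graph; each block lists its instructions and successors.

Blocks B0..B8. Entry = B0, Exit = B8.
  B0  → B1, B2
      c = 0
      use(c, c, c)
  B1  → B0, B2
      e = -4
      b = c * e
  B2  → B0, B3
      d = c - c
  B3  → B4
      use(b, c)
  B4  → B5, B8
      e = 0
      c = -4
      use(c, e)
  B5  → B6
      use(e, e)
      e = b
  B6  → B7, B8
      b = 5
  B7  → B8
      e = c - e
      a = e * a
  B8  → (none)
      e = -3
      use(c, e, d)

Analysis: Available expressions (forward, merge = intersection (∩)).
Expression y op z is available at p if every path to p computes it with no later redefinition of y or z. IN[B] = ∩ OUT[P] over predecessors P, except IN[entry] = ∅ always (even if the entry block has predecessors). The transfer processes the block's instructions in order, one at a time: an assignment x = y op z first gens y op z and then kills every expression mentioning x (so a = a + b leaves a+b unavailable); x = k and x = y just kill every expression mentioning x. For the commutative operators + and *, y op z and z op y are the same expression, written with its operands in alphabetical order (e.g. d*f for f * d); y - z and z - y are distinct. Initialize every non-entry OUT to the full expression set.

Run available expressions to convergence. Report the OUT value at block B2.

Answer: {c-c}

Trace:
Converged values:
  B0:  IN={}  OUT={}
  B1:  IN={}  OUT={c*e}
  B2:  IN={}  OUT={c-c}
  B3:  IN={c-c}  OUT={c-c}
  B4:  IN={c-c}  OUT={}
  B5:  IN={}  OUT={}
  B6:  IN={}  OUT={}
  B7:  IN={}  OUT={}
  B8:  IN={}  OUT={}

Merge at B2: IN[B2] = OUT[B0] ∩ OUT[B1] = {}
Applying B2's transfer function to that IN value gives OUT[B2] (row B2 above).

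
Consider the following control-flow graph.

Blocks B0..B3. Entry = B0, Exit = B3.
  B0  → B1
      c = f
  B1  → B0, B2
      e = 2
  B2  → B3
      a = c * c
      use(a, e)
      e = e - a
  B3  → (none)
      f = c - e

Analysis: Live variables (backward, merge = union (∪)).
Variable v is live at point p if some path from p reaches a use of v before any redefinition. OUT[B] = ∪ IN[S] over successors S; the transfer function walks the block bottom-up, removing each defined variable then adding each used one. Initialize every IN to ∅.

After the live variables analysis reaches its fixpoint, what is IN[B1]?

Converged values:
  B0: | IN={f} | OUT={c, f}
  B1: | IN={c, f} | OUT={c, e, f}
  B2: | IN={c, e} | OUT={c, e}
  B3: | IN={c, e} | OUT={}

Merge at B1: OUT[B1] = IN[B0] ⊔ IN[B2] = {c, e, f}
Applying B1's transfer function to that OUT value gives IN[B1] (row B1 above).

Answer: {c, f}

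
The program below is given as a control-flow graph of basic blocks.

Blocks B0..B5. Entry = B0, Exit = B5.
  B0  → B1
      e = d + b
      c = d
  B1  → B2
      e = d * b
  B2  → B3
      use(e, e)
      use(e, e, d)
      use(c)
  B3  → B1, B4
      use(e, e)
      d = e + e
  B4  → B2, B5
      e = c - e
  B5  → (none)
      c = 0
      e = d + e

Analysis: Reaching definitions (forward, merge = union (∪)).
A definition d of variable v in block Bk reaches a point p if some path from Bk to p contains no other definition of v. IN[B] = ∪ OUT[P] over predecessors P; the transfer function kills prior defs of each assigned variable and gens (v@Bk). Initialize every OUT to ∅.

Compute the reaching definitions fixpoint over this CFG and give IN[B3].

Per-block solution:
  B0:  IN={}  OUT={c@B0, e@B0}
  B1:  IN={c@B0, d@B3, e@B0, e@B1, e@B4}  OUT={c@B0, d@B3, e@B1}
  B2:  IN={c@B0, d@B3, e@B1, e@B4}  OUT={c@B0, d@B3, e@B1, e@B4}
  B3:  IN={c@B0, d@B3, e@B1, e@B4}  OUT={c@B0, d@B3, e@B1, e@B4}
  B4:  IN={c@B0, d@B3, e@B1, e@B4}  OUT={c@B0, d@B3, e@B4}
  B5:  IN={c@B0, d@B3, e@B4}  OUT={c@B5, d@B3, e@B5}

Merge at B3: IN[B3] = OUT[B2] = {c@B0, d@B3, e@B1, e@B4}

Answer: {c@B0, d@B3, e@B1, e@B4}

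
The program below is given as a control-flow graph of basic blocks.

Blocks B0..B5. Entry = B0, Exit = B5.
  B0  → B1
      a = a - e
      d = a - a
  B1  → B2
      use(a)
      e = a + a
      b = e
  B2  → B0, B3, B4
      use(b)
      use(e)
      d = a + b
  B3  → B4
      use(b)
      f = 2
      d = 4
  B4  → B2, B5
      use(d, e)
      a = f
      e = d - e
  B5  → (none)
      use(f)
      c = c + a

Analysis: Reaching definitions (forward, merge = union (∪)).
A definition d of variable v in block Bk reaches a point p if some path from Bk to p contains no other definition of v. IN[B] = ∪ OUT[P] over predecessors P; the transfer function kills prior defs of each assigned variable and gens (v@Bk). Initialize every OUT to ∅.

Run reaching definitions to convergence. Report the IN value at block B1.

Answer: {a@B0, b@B1, d@B0, e@B1, e@B4, f@B3}

Derivation:
Per-block solution:
  B0:   IN={a@B0, a@B4, b@B1, d@B2, e@B1, e@B4, f@B3}   OUT={a@B0, b@B1, d@B0, e@B1, e@B4, f@B3}
  B1:   IN={a@B0, b@B1, d@B0, e@B1, e@B4, f@B3}   OUT={a@B0, b@B1, d@B0, e@B1, f@B3}
  B2:   IN={a@B0, a@B4, b@B1, d@B0, d@B2, d@B3, e@B1, e@B4, f@B3}   OUT={a@B0, a@B4, b@B1, d@B2, e@B1, e@B4, f@B3}
  B3:   IN={a@B0, a@B4, b@B1, d@B2, e@B1, e@B4, f@B3}   OUT={a@B0, a@B4, b@B1, d@B3, e@B1, e@B4, f@B3}
  B4:   IN={a@B0, a@B4, b@B1, d@B2, d@B3, e@B1, e@B4, f@B3}   OUT={a@B4, b@B1, d@B2, d@B3, e@B4, f@B3}
  B5:   IN={a@B4, b@B1, d@B2, d@B3, e@B4, f@B3}   OUT={a@B4, b@B1, c@B5, d@B2, d@B3, e@B4, f@B3}

Merge at B1: IN[B1] = OUT[B0] = {a@B0, b@B1, d@B0, e@B1, e@B4, f@B3}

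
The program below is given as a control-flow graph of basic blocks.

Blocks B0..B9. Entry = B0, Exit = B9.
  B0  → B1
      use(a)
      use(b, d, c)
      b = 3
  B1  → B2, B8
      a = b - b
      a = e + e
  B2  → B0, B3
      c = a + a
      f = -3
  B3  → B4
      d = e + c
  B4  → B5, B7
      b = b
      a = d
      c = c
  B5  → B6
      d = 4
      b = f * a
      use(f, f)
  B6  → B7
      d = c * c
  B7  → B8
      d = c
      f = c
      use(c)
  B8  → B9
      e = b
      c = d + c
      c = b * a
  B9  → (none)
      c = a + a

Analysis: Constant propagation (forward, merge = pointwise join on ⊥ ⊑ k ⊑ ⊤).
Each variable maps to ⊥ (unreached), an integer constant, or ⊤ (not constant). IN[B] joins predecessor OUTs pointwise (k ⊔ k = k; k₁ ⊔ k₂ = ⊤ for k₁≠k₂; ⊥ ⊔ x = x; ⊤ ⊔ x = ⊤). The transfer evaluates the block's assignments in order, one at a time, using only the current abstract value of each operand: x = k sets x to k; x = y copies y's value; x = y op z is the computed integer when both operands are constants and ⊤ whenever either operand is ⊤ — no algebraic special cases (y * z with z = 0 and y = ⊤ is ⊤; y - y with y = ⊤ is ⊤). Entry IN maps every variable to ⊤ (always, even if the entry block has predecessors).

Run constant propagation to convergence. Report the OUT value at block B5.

Answer: {a: ⊤, b: ⊤, c: ⊤, d: 4, e: ⊤, f: -3}

Derivation:
Converged values:
  B0: | IN=(all ⊤) | OUT={b:3; rest ⊤}
  B1: | IN={b:3; rest ⊤} | OUT={b:3; rest ⊤}
  B2: | IN={b:3; rest ⊤} | OUT={b:3, f:-3; rest ⊤}
  B3: | IN={b:3, f:-3; rest ⊤} | OUT={b:3, f:-3; rest ⊤}
  B4: | IN={b:3, f:-3; rest ⊤} | OUT={b:3, f:-3; rest ⊤}
  B5: | IN={b:3, f:-3; rest ⊤} | OUT={d:4, f:-3; rest ⊤}
  B6: | IN={d:4, f:-3; rest ⊤} | OUT={f:-3; rest ⊤}
  B7: | IN={f:-3; rest ⊤} | OUT=(all ⊤)
  B8: | IN=(all ⊤) | OUT=(all ⊤)
  B9: | IN=(all ⊤) | OUT=(all ⊤)

Merge at B5: IN[B5] = OUT[B4] = {a: ⊤, b: 3, c: ⊤, d: ⊤, e: ⊤, f: -3}
Applying B5's transfer function to that IN value gives OUT[B5] (row B5 above).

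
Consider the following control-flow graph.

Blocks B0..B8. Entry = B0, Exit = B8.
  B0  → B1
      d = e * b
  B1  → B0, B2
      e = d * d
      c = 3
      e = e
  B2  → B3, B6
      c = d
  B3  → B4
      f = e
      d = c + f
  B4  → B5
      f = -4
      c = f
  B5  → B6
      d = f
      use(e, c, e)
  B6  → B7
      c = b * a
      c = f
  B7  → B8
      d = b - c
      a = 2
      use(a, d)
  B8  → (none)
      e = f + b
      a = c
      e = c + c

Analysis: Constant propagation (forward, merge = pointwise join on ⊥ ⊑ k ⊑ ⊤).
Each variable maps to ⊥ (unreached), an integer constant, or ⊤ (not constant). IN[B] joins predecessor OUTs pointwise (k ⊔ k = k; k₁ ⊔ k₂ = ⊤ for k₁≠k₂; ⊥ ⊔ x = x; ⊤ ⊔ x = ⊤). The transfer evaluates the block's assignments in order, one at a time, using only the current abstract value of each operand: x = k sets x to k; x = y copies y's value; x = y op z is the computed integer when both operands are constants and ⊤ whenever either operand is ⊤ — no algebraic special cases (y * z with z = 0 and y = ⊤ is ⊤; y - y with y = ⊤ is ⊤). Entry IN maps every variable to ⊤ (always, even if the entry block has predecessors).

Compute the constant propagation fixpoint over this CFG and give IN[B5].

Converged values:
  B0:   IN=(all ⊤)   OUT=(all ⊤)
  B1:   IN=(all ⊤)   OUT={c:3; rest ⊤}
  B2:   IN={c:3; rest ⊤}   OUT=(all ⊤)
  B3:   IN=(all ⊤)   OUT=(all ⊤)
  B4:   IN=(all ⊤)   OUT={c:-4, f:-4; rest ⊤}
  B5:   IN={c:-4, f:-4; rest ⊤}   OUT={c:-4, d:-4, f:-4; rest ⊤}
  B6:   IN=(all ⊤)   OUT=(all ⊤)
  B7:   IN=(all ⊤)   OUT={a:2; rest ⊤}
  B8:   IN={a:2; rest ⊤}   OUT=(all ⊤)

Merge at B5: IN[B5] = OUT[B4] = {a: ⊤, b: ⊤, c: -4, d: ⊤, e: ⊤, f: -4}

Answer: {a: ⊤, b: ⊤, c: -4, d: ⊤, e: ⊤, f: -4}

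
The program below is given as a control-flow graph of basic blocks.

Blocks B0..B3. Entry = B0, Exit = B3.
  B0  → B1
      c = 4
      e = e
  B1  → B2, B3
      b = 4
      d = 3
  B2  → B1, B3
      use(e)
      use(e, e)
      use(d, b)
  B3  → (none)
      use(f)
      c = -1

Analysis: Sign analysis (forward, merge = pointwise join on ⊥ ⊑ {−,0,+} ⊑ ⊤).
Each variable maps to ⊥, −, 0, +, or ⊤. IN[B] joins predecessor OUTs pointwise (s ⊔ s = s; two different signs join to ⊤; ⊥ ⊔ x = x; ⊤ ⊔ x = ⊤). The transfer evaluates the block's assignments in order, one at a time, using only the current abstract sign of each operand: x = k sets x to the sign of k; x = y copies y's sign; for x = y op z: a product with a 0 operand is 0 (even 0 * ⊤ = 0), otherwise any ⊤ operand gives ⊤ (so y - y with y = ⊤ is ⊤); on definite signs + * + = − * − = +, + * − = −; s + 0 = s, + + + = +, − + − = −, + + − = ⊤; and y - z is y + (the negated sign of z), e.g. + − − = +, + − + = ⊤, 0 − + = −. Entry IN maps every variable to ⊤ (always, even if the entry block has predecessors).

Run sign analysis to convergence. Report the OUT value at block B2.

Fixpoint table:
  B0:  IN=(all ⊤)  OUT={c:+; rest ⊤}
  B1:  IN={c:+; rest ⊤}  OUT={b:+, c:+, d:+; rest ⊤}
  B2:  IN={b:+, c:+, d:+; rest ⊤}  OUT={b:+, c:+, d:+; rest ⊤}
  B3:  IN={b:+, c:+, d:+; rest ⊤}  OUT={b:+, c:-, d:+; rest ⊤}

Merge at B2: IN[B2] = OUT[B1] = {a: ⊤, b: +, c: +, d: +, e: ⊤, f: ⊤}
Applying B2's transfer function to that IN value gives OUT[B2] (row B2 above).

Answer: {a: ⊤, b: +, c: +, d: +, e: ⊤, f: ⊤}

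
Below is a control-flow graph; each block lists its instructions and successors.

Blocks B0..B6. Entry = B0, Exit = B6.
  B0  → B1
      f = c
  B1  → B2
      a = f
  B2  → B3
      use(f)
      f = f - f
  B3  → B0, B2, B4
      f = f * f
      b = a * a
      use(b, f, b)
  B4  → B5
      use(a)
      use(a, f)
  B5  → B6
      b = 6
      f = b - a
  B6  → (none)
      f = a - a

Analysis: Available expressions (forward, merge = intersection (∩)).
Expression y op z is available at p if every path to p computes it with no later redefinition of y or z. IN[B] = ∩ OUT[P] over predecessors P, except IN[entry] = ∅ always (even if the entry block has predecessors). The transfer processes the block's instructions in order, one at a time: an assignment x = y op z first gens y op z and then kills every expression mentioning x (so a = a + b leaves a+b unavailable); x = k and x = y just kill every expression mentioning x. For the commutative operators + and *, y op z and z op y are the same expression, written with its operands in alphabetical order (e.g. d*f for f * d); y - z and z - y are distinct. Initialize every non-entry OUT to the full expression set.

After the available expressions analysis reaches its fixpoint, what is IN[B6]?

Per-block solution:
  B0:  IN={}  OUT={}
  B1:  IN={}  OUT={}
  B2:  IN={}  OUT={}
  B3:  IN={}  OUT={a*a}
  B4:  IN={a*a}  OUT={a*a}
  B5:  IN={a*a}  OUT={a*a, b-a}
  B6:  IN={a*a, b-a}  OUT={a*a, a-a, b-a}

Merge at B6: IN[B6] = OUT[B5] = {a*a, b-a}

Answer: {a*a, b-a}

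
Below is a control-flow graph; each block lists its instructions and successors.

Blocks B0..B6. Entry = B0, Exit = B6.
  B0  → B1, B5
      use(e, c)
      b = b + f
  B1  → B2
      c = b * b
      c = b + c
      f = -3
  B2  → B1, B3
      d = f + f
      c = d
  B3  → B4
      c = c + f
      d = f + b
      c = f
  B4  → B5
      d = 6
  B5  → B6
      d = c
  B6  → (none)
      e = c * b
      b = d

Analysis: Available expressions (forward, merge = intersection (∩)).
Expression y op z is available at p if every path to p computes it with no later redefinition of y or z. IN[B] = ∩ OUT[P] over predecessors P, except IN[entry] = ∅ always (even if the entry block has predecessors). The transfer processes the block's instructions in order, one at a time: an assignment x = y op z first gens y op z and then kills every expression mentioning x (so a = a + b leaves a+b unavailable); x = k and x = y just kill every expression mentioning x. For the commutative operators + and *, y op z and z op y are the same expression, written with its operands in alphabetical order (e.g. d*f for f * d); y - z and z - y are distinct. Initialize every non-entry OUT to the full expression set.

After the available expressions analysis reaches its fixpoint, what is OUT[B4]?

Answer: {b*b, b+f, f+f}

Working:
Fixpoint table:
  B0:   IN={}   OUT={}
  B1:   IN={}   OUT={b*b}
  B2:   IN={b*b}   OUT={b*b, f+f}
  B3:   IN={b*b, f+f}   OUT={b*b, b+f, f+f}
  B4:   IN={b*b, b+f, f+f}   OUT={b*b, b+f, f+f}
  B5:   IN={}   OUT={}
  B6:   IN={}   OUT={}

Merge at B4: IN[B4] = OUT[B3] = {b*b, b+f, f+f}
Applying B4's transfer function to that IN value gives OUT[B4] (row B4 above).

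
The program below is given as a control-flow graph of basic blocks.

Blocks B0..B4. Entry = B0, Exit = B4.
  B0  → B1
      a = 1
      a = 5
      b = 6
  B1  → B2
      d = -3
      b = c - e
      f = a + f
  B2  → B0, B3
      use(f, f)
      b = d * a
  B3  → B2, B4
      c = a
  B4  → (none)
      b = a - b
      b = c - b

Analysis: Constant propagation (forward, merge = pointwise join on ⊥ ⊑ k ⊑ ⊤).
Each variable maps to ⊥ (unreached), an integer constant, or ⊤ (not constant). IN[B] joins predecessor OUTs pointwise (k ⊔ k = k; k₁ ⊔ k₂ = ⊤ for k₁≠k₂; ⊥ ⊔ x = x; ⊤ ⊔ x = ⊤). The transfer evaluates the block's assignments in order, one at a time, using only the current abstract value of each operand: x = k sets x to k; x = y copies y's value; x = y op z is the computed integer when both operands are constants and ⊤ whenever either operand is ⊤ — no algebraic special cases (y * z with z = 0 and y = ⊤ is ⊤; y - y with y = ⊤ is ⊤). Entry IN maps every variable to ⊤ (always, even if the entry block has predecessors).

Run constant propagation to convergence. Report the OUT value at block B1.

Answer: {a: 5, b: ⊤, c: ⊤, d: -3, e: ⊤, f: ⊤}

Derivation:
Per-block solution:
  B0:  IN=(all ⊤)  OUT={a:5, b:6; rest ⊤}
  B1:  IN={a:5, b:6; rest ⊤}  OUT={a:5, d:-3; rest ⊤}
  B2:  IN={a:5, d:-3; rest ⊤}  OUT={a:5, b:-15, d:-3; rest ⊤}
  B3:  IN={a:5, b:-15, d:-3; rest ⊤}  OUT={a:5, b:-15, c:5, d:-3; rest ⊤}
  B4:  IN={a:5, b:-15, c:5, d:-3; rest ⊤}  OUT={a:5, b:-15, c:5, d:-3; rest ⊤}

Merge at B1: IN[B1] = OUT[B0] = {a: 5, b: 6, c: ⊤, d: ⊤, e: ⊤, f: ⊤}
Applying B1's transfer function to that IN value gives OUT[B1] (row B1 above).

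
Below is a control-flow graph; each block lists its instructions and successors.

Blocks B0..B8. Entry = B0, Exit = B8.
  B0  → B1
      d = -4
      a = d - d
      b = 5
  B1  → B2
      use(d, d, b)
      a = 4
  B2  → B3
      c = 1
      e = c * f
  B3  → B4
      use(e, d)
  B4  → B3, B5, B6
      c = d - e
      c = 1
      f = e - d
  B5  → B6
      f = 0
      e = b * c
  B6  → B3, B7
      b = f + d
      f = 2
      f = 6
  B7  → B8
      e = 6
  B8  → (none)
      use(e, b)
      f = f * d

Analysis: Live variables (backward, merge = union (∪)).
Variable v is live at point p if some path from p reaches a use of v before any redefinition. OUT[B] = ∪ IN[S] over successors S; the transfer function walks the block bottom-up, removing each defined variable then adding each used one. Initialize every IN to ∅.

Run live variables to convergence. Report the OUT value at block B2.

Fixpoint table:
  B0:   IN={f}   OUT={b, d, f}
  B1:   IN={b, d, f}   OUT={b, d, f}
  B2:   IN={b, d, f}   OUT={b, d, e}
  B3:   IN={b, d, e}   OUT={b, d, e}
  B4:   IN={b, d, e}   OUT={b, c, d, e, f}
  B5:   IN={b, c, d}   OUT={d, e, f}
  B6:   IN={d, e, f}   OUT={b, d, e, f}
  B7:   IN={b, d, f}   OUT={b, d, e, f}
  B8:   IN={b, d, e, f}   OUT={}

Merge at B2: OUT[B2] = IN[B3] = {b, d, e}

Answer: {b, d, e}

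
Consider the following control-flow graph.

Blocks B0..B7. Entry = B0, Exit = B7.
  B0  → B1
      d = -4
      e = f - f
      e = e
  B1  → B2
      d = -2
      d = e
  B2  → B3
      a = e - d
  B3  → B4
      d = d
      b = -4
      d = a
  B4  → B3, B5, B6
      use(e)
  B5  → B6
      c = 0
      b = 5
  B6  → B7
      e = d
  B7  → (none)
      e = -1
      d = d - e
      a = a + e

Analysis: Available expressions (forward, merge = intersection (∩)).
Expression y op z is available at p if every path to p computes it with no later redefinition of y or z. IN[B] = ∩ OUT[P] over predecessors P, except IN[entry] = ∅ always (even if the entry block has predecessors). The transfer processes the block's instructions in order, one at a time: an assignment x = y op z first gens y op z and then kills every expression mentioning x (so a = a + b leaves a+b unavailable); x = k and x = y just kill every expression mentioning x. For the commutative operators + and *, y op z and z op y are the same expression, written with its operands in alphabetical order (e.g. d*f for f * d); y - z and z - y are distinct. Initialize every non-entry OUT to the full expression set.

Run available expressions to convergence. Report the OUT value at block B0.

Per-block solution:
  B0:  IN={}  OUT={f-f}
  B1:  IN={f-f}  OUT={f-f}
  B2:  IN={f-f}  OUT={e-d, f-f}
  B3:  IN={f-f}  OUT={f-f}
  B4:  IN={f-f}  OUT={f-f}
  B5:  IN={f-f}  OUT={f-f}
  B6:  IN={f-f}  OUT={f-f}
  B7:  IN={f-f}  OUT={f-f}

B0 is the boundary node: IN[B0] = {}
Applying B0's transfer function to that IN value gives OUT[B0] (row B0 above).

Answer: {f-f}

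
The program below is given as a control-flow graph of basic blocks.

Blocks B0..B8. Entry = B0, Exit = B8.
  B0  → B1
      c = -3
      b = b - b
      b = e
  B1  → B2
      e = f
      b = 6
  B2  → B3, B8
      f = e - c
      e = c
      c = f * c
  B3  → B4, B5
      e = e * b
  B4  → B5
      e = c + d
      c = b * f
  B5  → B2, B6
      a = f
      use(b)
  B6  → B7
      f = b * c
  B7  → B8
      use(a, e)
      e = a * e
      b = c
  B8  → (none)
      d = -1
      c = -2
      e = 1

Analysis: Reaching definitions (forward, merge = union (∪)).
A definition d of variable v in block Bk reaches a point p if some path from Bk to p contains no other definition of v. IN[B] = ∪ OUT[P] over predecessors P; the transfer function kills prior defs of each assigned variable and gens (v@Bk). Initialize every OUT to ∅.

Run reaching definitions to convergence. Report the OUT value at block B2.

Answer: {a@B5, b@B1, c@B2, e@B2, f@B2}

Derivation:
Converged values:
  B0: | IN={} | OUT={b@B0, c@B0}
  B1: | IN={b@B0, c@B0} | OUT={b@B1, c@B0, e@B1}
  B2: | IN={a@B5, b@B1, c@B0, c@B2, c@B4, e@B1, e@B3, e@B4, f@B2} | OUT={a@B5, b@B1, c@B2, e@B2, f@B2}
  B3: | IN={a@B5, b@B1, c@B2, e@B2, f@B2} | OUT={a@B5, b@B1, c@B2, e@B3, f@B2}
  B4: | IN={a@B5, b@B1, c@B2, e@B3, f@B2} | OUT={a@B5, b@B1, c@B4, e@B4, f@B2}
  B5: | IN={a@B5, b@B1, c@B2, c@B4, e@B3, e@B4, f@B2} | OUT={a@B5, b@B1, c@B2, c@B4, e@B3, e@B4, f@B2}
  B6: | IN={a@B5, b@B1, c@B2, c@B4, e@B3, e@B4, f@B2} | OUT={a@B5, b@B1, c@B2, c@B4, e@B3, e@B4, f@B6}
  B7: | IN={a@B5, b@B1, c@B2, c@B4, e@B3, e@B4, f@B6} | OUT={a@B5, b@B7, c@B2, c@B4, e@B7, f@B6}
  B8: | IN={a@B5, b@B1, b@B7, c@B2, c@B4, e@B2, e@B7, f@B2, f@B6} | OUT={a@B5, b@B1, b@B7, c@B8, d@B8, e@B8, f@B2, f@B6}

Merge at B2: IN[B2] = OUT[B1] ⊔ OUT[B5] = {a@B5, b@B1, c@B0, c@B2, c@B4, e@B1, e@B3, e@B4, f@B2}
Applying B2's transfer function to that IN value gives OUT[B2] (row B2 above).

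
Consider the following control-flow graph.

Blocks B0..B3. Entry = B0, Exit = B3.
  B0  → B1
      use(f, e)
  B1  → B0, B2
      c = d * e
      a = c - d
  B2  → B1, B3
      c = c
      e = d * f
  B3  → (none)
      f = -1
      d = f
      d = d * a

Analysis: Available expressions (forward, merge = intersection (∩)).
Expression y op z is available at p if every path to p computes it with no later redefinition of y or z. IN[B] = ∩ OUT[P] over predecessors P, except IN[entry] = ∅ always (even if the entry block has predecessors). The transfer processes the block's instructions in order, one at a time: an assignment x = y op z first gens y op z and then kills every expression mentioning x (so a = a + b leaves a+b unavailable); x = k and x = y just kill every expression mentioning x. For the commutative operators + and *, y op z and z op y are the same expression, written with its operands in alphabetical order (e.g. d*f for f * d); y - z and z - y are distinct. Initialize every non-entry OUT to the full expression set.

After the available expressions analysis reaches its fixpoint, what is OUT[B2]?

Per-block solution:
  B0:  IN={}  OUT={}
  B1:  IN={}  OUT={c-d, d*e}
  B2:  IN={c-d, d*e}  OUT={d*f}
  B3:  IN={d*f}  OUT={}

Merge at B2: IN[B2] = OUT[B1] = {c-d, d*e}
Applying B2's transfer function to that IN value gives OUT[B2] (row B2 above).

Answer: {d*f}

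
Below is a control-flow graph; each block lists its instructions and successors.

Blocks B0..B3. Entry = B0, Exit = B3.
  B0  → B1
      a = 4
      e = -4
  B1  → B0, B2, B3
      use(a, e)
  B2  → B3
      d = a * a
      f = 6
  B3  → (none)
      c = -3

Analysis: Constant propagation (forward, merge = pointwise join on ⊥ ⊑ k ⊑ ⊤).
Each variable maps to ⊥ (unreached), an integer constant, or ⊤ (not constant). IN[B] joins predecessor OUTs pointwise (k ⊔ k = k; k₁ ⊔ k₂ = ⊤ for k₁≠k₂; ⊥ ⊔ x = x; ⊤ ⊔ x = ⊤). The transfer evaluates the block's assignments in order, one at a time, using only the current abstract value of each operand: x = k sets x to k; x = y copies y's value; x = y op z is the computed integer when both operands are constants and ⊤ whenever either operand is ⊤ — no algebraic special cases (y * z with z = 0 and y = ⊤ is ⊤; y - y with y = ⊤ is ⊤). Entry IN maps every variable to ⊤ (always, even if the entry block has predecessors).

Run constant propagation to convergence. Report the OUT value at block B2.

Fixpoint table:
  B0:  IN=(all ⊤)  OUT={a:4, e:-4; rest ⊤}
  B1:  IN={a:4, e:-4; rest ⊤}  OUT={a:4, e:-4; rest ⊤}
  B2:  IN={a:4, e:-4; rest ⊤}  OUT={a:4, d:16, e:-4, f:6; rest ⊤}
  B3:  IN={a:4, e:-4; rest ⊤}  OUT={a:4, c:-3, e:-4; rest ⊤}

Merge at B2: IN[B2] = OUT[B1] = {a: 4, b: ⊤, c: ⊤, d: ⊤, e: -4, f: ⊤}
Applying B2's transfer function to that IN value gives OUT[B2] (row B2 above).

Answer: {a: 4, b: ⊤, c: ⊤, d: 16, e: -4, f: 6}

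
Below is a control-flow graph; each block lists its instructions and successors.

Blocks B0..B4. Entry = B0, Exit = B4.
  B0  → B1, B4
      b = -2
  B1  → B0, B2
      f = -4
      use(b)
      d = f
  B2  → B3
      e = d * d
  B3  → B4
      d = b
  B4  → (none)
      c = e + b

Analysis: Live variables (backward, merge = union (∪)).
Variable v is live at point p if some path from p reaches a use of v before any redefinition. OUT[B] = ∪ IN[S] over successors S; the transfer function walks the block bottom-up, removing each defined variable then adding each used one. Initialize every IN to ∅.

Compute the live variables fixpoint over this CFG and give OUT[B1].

Fixpoint table:
  B0:   IN={e}   OUT={b, e}
  B1:   IN={b, e}   OUT={b, d, e}
  B2:   IN={b, d}   OUT={b, e}
  B3:   IN={b, e}   OUT={b, e}
  B4:   IN={b, e}   OUT={}

Merge at B1: OUT[B1] = IN[B0] ⊔ IN[B2] = {b, d, e}

Answer: {b, d, e}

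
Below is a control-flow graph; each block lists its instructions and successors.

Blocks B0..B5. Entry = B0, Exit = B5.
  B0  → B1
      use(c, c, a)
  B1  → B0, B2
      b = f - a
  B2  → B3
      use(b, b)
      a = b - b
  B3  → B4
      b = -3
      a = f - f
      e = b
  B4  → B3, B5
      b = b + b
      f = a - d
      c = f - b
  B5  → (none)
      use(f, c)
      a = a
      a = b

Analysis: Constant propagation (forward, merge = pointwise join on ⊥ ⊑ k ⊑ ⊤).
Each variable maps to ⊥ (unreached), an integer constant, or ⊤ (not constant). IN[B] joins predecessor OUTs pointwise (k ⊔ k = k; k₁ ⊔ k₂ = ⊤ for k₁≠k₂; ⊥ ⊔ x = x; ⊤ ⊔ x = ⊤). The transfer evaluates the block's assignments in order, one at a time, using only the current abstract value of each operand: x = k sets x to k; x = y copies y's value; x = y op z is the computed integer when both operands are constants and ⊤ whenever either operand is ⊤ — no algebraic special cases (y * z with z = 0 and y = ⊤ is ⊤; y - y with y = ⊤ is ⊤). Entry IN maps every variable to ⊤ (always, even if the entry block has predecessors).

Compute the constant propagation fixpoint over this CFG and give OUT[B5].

Fixpoint table:
  B0:  IN=(all ⊤)  OUT=(all ⊤)
  B1:  IN=(all ⊤)  OUT=(all ⊤)
  B2:  IN=(all ⊤)  OUT=(all ⊤)
  B3:  IN=(all ⊤)  OUT={b:-3, e:-3; rest ⊤}
  B4:  IN={b:-3, e:-3; rest ⊤}  OUT={b:-6, e:-3; rest ⊤}
  B5:  IN={b:-6, e:-3; rest ⊤}  OUT={a:-6, b:-6, e:-3; rest ⊤}

Merge at B5: IN[B5] = OUT[B4] = {a: ⊤, b: -6, c: ⊤, d: ⊤, e: -3, f: ⊤}
Applying B5's transfer function to that IN value gives OUT[B5] (row B5 above).

Answer: {a: -6, b: -6, c: ⊤, d: ⊤, e: -3, f: ⊤}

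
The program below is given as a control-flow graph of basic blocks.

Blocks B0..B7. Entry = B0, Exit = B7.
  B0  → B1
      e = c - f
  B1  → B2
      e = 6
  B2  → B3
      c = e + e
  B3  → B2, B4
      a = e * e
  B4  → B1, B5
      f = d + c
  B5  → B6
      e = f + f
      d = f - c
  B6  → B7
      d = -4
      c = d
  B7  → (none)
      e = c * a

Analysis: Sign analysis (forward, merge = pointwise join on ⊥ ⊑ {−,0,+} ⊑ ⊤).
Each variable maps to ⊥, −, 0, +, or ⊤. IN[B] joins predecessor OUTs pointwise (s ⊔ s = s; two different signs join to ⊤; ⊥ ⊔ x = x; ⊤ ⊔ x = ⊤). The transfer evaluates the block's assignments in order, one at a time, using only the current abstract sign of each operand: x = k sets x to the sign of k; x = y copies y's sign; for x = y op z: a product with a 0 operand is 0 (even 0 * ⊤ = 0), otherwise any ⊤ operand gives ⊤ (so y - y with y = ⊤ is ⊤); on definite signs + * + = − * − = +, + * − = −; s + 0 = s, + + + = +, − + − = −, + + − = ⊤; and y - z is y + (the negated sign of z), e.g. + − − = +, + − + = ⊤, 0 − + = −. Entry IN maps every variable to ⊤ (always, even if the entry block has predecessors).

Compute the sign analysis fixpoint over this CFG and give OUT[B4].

Converged values:
  B0:  IN=(all ⊤)  OUT=(all ⊤)
  B1:  IN=(all ⊤)  OUT={e:+; rest ⊤}
  B2:  IN={e:+; rest ⊤}  OUT={c:+, e:+; rest ⊤}
  B3:  IN={c:+, e:+; rest ⊤}  OUT={a:+, c:+, e:+; rest ⊤}
  B4:  IN={a:+, c:+, e:+; rest ⊤}  OUT={a:+, c:+, e:+; rest ⊤}
  B5:  IN={a:+, c:+, e:+; rest ⊤}  OUT={a:+, c:+; rest ⊤}
  B6:  IN={a:+, c:+; rest ⊤}  OUT={a:+, c:-, d:-; rest ⊤}
  B7:  IN={a:+, c:-, d:-; rest ⊤}  OUT={a:+, c:-, d:-, e:-; rest ⊤}

Merge at B4: IN[B4] = OUT[B3] = {a: +, b: ⊤, c: +, d: ⊤, e: +, f: ⊤}
Applying B4's transfer function to that IN value gives OUT[B4] (row B4 above).

Answer: {a: +, b: ⊤, c: +, d: ⊤, e: +, f: ⊤}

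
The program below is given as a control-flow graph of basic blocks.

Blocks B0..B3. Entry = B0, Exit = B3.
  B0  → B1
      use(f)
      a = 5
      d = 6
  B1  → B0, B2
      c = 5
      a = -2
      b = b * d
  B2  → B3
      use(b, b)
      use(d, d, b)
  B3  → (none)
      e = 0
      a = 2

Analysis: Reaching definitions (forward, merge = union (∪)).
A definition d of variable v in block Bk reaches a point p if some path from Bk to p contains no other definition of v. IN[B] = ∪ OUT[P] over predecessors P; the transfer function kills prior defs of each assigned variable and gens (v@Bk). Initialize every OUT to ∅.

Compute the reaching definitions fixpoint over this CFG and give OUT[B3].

Answer: {a@B3, b@B1, c@B1, d@B0, e@B3}

Trace:
Per-block solution:
  B0:  IN={a@B1, b@B1, c@B1, d@B0}  OUT={a@B0, b@B1, c@B1, d@B0}
  B1:  IN={a@B0, b@B1, c@B1, d@B0}  OUT={a@B1, b@B1, c@B1, d@B0}
  B2:  IN={a@B1, b@B1, c@B1, d@B0}  OUT={a@B1, b@B1, c@B1, d@B0}
  B3:  IN={a@B1, b@B1, c@B1, d@B0}  OUT={a@B3, b@B1, c@B1, d@B0, e@B3}

Merge at B3: IN[B3] = OUT[B2] = {a@B1, b@B1, c@B1, d@B0}
Applying B3's transfer function to that IN value gives OUT[B3] (row B3 above).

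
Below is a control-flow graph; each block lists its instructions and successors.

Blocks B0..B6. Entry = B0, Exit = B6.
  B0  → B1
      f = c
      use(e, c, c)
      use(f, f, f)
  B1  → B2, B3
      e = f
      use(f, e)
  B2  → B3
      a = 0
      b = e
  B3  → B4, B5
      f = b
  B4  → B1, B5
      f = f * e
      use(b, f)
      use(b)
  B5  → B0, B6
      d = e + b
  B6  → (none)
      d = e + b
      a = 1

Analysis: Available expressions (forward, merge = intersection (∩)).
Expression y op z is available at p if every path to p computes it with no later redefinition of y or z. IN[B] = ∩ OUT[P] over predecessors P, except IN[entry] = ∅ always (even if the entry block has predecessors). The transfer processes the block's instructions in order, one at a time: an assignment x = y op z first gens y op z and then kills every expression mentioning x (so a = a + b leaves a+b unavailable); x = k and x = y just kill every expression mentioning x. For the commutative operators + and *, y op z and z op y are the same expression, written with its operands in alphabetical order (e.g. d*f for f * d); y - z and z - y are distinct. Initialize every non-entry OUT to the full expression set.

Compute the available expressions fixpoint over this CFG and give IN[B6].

Answer: {b+e}

Trace:
Converged values:
  B0: | IN={} | OUT={}
  B1: | IN={} | OUT={}
  B2: | IN={} | OUT={}
  B3: | IN={} | OUT={}
  B4: | IN={} | OUT={}
  B5: | IN={} | OUT={b+e}
  B6: | IN={b+e} | OUT={b+e}

Merge at B6: IN[B6] = OUT[B5] = {b+e}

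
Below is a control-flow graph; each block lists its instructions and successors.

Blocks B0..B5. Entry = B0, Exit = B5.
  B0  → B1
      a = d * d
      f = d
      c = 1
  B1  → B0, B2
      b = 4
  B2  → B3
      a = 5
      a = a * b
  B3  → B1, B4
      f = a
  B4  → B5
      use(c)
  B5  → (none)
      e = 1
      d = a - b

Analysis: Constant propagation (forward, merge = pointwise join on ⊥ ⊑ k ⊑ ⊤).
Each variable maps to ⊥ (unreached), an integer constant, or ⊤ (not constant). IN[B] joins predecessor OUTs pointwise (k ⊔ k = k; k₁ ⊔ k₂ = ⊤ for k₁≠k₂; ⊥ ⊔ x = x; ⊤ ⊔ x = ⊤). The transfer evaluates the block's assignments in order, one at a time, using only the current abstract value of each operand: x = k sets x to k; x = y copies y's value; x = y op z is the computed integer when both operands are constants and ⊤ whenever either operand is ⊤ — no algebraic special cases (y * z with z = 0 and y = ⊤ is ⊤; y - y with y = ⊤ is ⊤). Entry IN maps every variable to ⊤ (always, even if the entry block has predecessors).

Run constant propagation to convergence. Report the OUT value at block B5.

Fixpoint table:
  B0:   IN=(all ⊤)   OUT={c:1; rest ⊤}
  B1:   IN={c:1; rest ⊤}   OUT={b:4, c:1; rest ⊤}
  B2:   IN={b:4, c:1; rest ⊤}   OUT={a:20, b:4, c:1; rest ⊤}
  B3:   IN={a:20, b:4, c:1; rest ⊤}   OUT={a:20, b:4, c:1, f:20; rest ⊤}
  B4:   IN={a:20, b:4, c:1, f:20; rest ⊤}   OUT={a:20, b:4, c:1, f:20; rest ⊤}
  B5:   IN={a:20, b:4, c:1, f:20; rest ⊤}   OUT={a:20, b:4, c:1, d:16, e:1, f:20; rest ⊤}

Merge at B5: IN[B5] = OUT[B4] = {a: 20, b: 4, c: 1, d: ⊤, e: ⊤, f: 20}
Applying B5's transfer function to that IN value gives OUT[B5] (row B5 above).

Answer: {a: 20, b: 4, c: 1, d: 16, e: 1, f: 20}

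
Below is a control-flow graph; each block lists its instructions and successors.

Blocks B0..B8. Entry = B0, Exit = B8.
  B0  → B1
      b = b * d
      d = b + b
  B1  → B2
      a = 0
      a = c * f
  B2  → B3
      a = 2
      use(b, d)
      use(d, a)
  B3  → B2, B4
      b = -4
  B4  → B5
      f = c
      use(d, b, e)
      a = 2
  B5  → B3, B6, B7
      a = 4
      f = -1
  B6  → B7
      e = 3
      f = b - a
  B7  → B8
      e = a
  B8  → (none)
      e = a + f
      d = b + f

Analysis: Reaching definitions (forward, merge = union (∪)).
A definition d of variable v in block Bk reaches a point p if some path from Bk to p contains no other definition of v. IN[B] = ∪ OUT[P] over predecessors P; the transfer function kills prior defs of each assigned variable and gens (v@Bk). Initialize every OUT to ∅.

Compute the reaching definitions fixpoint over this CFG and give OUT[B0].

Answer: {b@B0, d@B0}

Derivation:
Per-block solution:
  B0: | IN={} | OUT={b@B0, d@B0}
  B1: | IN={b@B0, d@B0} | OUT={a@B1, b@B0, d@B0}
  B2: | IN={a@B1, a@B2, a@B5, b@B0, b@B3, d@B0, f@B5} | OUT={a@B2, b@B0, b@B3, d@B0, f@B5}
  B3: | IN={a@B2, a@B5, b@B0, b@B3, d@B0, f@B5} | OUT={a@B2, a@B5, b@B3, d@B0, f@B5}
  B4: | IN={a@B2, a@B5, b@B3, d@B0, f@B5} | OUT={a@B4, b@B3, d@B0, f@B4}
  B5: | IN={a@B4, b@B3, d@B0, f@B4} | OUT={a@B5, b@B3, d@B0, f@B5}
  B6: | IN={a@B5, b@B3, d@B0, f@B5} | OUT={a@B5, b@B3, d@B0, e@B6, f@B6}
  B7: | IN={a@B5, b@B3, d@B0, e@B6, f@B5, f@B6} | OUT={a@B5, b@B3, d@B0, e@B7, f@B5, f@B6}
  B8: | IN={a@B5, b@B3, d@B0, e@B7, f@B5, f@B6} | OUT={a@B5, b@B3, d@B8, e@B8, f@B5, f@B6}

B0 is the boundary node: IN[B0] = {}
Applying B0's transfer function to that IN value gives OUT[B0] (row B0 above).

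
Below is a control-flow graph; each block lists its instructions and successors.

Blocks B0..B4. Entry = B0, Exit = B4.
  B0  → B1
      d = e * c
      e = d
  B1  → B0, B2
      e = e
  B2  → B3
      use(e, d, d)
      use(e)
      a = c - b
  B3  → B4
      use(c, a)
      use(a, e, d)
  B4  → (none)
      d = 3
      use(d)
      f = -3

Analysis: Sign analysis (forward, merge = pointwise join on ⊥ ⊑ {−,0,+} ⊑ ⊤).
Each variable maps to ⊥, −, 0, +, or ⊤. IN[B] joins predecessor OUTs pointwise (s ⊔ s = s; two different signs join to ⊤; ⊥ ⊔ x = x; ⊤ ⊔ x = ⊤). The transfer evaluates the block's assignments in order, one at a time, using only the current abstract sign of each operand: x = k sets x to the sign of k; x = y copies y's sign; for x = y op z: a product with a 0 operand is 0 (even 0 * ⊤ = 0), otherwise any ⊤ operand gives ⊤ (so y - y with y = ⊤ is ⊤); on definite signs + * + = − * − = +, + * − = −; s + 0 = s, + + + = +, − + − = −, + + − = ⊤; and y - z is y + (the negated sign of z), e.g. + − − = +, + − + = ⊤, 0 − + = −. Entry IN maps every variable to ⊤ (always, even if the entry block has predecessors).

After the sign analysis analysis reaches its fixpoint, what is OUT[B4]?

Answer: {a: ⊤, b: ⊤, c: ⊤, d: +, e: ⊤, f: -}

Trace:
Fixpoint table:
  B0:   IN=(all ⊤)   OUT=(all ⊤)
  B1:   IN=(all ⊤)   OUT=(all ⊤)
  B2:   IN=(all ⊤)   OUT=(all ⊤)
  B3:   IN=(all ⊤)   OUT=(all ⊤)
  B4:   IN=(all ⊤)   OUT={d:+, f:-; rest ⊤}

Merge at B4: IN[B4] = OUT[B3] = {a: ⊤, b: ⊤, c: ⊤, d: ⊤, e: ⊤, f: ⊤}
Applying B4's transfer function to that IN value gives OUT[B4] (row B4 above).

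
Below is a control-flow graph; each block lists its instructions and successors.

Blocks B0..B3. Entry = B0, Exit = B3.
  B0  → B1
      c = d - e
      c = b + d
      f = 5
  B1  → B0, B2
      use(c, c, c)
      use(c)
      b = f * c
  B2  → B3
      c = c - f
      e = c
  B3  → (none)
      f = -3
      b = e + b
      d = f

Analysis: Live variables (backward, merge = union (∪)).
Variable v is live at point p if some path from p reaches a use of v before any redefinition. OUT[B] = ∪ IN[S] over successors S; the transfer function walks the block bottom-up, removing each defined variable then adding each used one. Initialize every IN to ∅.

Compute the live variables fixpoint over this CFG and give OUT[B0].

Per-block solution:
  B0:  IN={b, d, e}  OUT={c, d, e, f}
  B1:  IN={c, d, e, f}  OUT={b, c, d, e, f}
  B2:  IN={b, c, f}  OUT={b, e}
  B3:  IN={b, e}  OUT={}

Merge at B0: OUT[B0] = IN[B1] = {c, d, e, f}

Answer: {c, d, e, f}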